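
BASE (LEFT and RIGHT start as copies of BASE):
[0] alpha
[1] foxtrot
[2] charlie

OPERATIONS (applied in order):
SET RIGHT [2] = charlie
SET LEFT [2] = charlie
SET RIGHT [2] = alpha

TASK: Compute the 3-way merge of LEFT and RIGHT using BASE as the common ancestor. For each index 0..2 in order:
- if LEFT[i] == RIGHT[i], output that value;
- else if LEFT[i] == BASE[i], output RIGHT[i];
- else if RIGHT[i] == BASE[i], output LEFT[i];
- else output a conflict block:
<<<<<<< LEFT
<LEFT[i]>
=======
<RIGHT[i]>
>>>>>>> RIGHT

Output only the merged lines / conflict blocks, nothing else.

Answer: alpha
foxtrot
alpha

Derivation:
Final LEFT:  [alpha, foxtrot, charlie]
Final RIGHT: [alpha, foxtrot, alpha]
i=0: L=alpha R=alpha -> agree -> alpha
i=1: L=foxtrot R=foxtrot -> agree -> foxtrot
i=2: L=charlie=BASE, R=alpha -> take RIGHT -> alpha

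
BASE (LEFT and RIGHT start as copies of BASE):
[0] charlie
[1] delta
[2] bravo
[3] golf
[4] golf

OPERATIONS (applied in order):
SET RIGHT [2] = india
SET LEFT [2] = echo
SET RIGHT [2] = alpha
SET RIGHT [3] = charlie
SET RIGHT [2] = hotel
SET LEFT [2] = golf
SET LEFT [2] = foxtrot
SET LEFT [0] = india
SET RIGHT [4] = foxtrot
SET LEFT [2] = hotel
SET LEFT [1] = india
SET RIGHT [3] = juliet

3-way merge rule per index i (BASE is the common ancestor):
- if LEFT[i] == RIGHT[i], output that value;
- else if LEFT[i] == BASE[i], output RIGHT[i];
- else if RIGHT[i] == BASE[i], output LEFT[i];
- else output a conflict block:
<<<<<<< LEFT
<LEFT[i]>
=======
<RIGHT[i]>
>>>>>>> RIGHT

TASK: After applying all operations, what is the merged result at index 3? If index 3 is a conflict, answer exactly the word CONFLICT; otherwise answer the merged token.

Final LEFT:  [india, india, hotel, golf, golf]
Final RIGHT: [charlie, delta, hotel, juliet, foxtrot]
i=0: L=india, R=charlie=BASE -> take LEFT -> india
i=1: L=india, R=delta=BASE -> take LEFT -> india
i=2: L=hotel R=hotel -> agree -> hotel
i=3: L=golf=BASE, R=juliet -> take RIGHT -> juliet
i=4: L=golf=BASE, R=foxtrot -> take RIGHT -> foxtrot
Index 3 -> juliet

Answer: juliet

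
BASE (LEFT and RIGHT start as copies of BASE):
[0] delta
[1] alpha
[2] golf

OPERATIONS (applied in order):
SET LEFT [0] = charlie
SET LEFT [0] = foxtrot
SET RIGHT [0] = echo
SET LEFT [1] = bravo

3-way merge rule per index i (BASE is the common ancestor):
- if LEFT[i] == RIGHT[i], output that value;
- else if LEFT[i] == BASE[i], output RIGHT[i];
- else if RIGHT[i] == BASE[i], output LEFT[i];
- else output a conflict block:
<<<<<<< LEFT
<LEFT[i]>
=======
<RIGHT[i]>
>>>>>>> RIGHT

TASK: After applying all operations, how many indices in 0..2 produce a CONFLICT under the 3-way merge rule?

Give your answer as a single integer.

Final LEFT:  [foxtrot, bravo, golf]
Final RIGHT: [echo, alpha, golf]
i=0: BASE=delta L=foxtrot R=echo all differ -> CONFLICT
i=1: L=bravo, R=alpha=BASE -> take LEFT -> bravo
i=2: L=golf R=golf -> agree -> golf
Conflict count: 1

Answer: 1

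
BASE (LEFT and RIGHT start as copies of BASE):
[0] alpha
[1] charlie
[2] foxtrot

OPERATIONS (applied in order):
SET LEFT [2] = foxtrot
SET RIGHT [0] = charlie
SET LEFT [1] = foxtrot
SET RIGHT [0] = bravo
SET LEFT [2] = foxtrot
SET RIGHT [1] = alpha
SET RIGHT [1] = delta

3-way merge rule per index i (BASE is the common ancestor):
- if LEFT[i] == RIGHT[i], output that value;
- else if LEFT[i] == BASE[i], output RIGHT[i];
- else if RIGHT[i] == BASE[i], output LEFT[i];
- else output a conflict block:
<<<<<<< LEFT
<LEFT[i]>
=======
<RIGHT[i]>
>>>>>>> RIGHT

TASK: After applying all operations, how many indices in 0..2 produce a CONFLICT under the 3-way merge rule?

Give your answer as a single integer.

Answer: 1

Derivation:
Final LEFT:  [alpha, foxtrot, foxtrot]
Final RIGHT: [bravo, delta, foxtrot]
i=0: L=alpha=BASE, R=bravo -> take RIGHT -> bravo
i=1: BASE=charlie L=foxtrot R=delta all differ -> CONFLICT
i=2: L=foxtrot R=foxtrot -> agree -> foxtrot
Conflict count: 1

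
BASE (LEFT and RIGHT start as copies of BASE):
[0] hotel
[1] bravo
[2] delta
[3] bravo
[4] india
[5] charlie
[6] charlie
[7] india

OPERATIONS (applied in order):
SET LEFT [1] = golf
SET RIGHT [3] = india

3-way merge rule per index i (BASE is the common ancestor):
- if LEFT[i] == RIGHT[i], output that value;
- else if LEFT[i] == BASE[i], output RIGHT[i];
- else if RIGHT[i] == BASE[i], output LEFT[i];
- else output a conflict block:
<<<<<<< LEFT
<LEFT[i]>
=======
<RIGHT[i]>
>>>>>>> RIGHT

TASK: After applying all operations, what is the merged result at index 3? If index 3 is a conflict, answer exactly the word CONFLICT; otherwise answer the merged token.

Answer: india

Derivation:
Final LEFT:  [hotel, golf, delta, bravo, india, charlie, charlie, india]
Final RIGHT: [hotel, bravo, delta, india, india, charlie, charlie, india]
i=0: L=hotel R=hotel -> agree -> hotel
i=1: L=golf, R=bravo=BASE -> take LEFT -> golf
i=2: L=delta R=delta -> agree -> delta
i=3: L=bravo=BASE, R=india -> take RIGHT -> india
i=4: L=india R=india -> agree -> india
i=5: L=charlie R=charlie -> agree -> charlie
i=6: L=charlie R=charlie -> agree -> charlie
i=7: L=india R=india -> agree -> india
Index 3 -> india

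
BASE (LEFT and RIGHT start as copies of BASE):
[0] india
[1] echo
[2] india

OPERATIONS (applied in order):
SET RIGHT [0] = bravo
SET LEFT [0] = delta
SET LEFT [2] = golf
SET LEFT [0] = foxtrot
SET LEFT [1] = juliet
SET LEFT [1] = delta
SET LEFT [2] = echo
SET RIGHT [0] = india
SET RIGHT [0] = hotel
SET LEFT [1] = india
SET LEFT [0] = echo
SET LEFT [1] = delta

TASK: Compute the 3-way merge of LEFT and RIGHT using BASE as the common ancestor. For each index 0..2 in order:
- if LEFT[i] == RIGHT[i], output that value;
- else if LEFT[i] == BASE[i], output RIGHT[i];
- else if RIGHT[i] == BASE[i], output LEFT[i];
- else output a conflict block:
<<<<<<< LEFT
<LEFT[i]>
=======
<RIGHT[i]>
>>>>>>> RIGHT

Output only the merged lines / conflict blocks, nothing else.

Answer: <<<<<<< LEFT
echo
=======
hotel
>>>>>>> RIGHT
delta
echo

Derivation:
Final LEFT:  [echo, delta, echo]
Final RIGHT: [hotel, echo, india]
i=0: BASE=india L=echo R=hotel all differ -> CONFLICT
i=1: L=delta, R=echo=BASE -> take LEFT -> delta
i=2: L=echo, R=india=BASE -> take LEFT -> echo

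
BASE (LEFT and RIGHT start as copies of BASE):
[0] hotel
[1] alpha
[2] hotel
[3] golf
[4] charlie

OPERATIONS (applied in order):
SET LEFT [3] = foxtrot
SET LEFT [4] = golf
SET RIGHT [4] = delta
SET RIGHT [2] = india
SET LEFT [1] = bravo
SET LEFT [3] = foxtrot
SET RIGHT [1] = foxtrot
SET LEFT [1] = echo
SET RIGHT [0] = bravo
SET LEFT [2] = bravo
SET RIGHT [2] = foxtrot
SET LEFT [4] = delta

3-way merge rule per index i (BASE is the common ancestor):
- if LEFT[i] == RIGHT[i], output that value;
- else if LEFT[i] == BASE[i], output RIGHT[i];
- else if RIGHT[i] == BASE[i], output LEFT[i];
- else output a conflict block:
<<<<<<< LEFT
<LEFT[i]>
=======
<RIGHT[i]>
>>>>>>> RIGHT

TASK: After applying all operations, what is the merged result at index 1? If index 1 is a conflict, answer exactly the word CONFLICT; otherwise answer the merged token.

Answer: CONFLICT

Derivation:
Final LEFT:  [hotel, echo, bravo, foxtrot, delta]
Final RIGHT: [bravo, foxtrot, foxtrot, golf, delta]
i=0: L=hotel=BASE, R=bravo -> take RIGHT -> bravo
i=1: BASE=alpha L=echo R=foxtrot all differ -> CONFLICT
i=2: BASE=hotel L=bravo R=foxtrot all differ -> CONFLICT
i=3: L=foxtrot, R=golf=BASE -> take LEFT -> foxtrot
i=4: L=delta R=delta -> agree -> delta
Index 1 -> CONFLICT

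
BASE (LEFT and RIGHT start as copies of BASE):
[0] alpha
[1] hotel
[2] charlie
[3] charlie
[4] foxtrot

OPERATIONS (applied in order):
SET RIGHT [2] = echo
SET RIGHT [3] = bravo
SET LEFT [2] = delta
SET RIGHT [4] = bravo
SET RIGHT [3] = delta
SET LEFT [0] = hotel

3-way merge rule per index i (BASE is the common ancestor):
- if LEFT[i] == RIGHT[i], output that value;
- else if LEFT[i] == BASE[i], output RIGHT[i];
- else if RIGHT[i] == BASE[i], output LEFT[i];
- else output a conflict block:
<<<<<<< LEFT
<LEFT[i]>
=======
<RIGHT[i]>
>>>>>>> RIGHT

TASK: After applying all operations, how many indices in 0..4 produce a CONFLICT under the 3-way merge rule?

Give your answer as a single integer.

Answer: 1

Derivation:
Final LEFT:  [hotel, hotel, delta, charlie, foxtrot]
Final RIGHT: [alpha, hotel, echo, delta, bravo]
i=0: L=hotel, R=alpha=BASE -> take LEFT -> hotel
i=1: L=hotel R=hotel -> agree -> hotel
i=2: BASE=charlie L=delta R=echo all differ -> CONFLICT
i=3: L=charlie=BASE, R=delta -> take RIGHT -> delta
i=4: L=foxtrot=BASE, R=bravo -> take RIGHT -> bravo
Conflict count: 1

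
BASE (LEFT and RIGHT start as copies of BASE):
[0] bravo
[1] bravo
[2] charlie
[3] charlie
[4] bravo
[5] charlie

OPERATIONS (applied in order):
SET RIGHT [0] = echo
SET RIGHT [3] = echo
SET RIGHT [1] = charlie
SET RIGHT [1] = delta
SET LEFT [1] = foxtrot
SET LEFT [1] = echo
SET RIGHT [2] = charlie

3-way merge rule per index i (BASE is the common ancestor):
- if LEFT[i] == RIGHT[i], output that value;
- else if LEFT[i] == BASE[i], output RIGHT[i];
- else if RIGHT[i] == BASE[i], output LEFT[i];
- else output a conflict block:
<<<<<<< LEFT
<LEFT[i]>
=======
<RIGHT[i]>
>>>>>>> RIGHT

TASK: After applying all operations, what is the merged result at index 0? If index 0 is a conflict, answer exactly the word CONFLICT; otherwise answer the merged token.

Answer: echo

Derivation:
Final LEFT:  [bravo, echo, charlie, charlie, bravo, charlie]
Final RIGHT: [echo, delta, charlie, echo, bravo, charlie]
i=0: L=bravo=BASE, R=echo -> take RIGHT -> echo
i=1: BASE=bravo L=echo R=delta all differ -> CONFLICT
i=2: L=charlie R=charlie -> agree -> charlie
i=3: L=charlie=BASE, R=echo -> take RIGHT -> echo
i=4: L=bravo R=bravo -> agree -> bravo
i=5: L=charlie R=charlie -> agree -> charlie
Index 0 -> echo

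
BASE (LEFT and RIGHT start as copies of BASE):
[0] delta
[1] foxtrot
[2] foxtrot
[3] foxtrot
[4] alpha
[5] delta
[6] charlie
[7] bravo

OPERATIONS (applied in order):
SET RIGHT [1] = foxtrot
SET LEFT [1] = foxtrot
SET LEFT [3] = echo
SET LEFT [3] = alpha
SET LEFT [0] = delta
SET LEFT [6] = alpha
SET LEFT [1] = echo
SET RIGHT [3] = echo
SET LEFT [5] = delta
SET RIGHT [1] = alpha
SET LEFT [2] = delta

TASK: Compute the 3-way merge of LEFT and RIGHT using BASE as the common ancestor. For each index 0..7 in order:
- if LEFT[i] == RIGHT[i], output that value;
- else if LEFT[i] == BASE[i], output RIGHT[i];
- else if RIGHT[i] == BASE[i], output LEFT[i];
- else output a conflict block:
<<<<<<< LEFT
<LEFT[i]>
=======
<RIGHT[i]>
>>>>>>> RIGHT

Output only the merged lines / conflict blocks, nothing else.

Final LEFT:  [delta, echo, delta, alpha, alpha, delta, alpha, bravo]
Final RIGHT: [delta, alpha, foxtrot, echo, alpha, delta, charlie, bravo]
i=0: L=delta R=delta -> agree -> delta
i=1: BASE=foxtrot L=echo R=alpha all differ -> CONFLICT
i=2: L=delta, R=foxtrot=BASE -> take LEFT -> delta
i=3: BASE=foxtrot L=alpha R=echo all differ -> CONFLICT
i=4: L=alpha R=alpha -> agree -> alpha
i=5: L=delta R=delta -> agree -> delta
i=6: L=alpha, R=charlie=BASE -> take LEFT -> alpha
i=7: L=bravo R=bravo -> agree -> bravo

Answer: delta
<<<<<<< LEFT
echo
=======
alpha
>>>>>>> RIGHT
delta
<<<<<<< LEFT
alpha
=======
echo
>>>>>>> RIGHT
alpha
delta
alpha
bravo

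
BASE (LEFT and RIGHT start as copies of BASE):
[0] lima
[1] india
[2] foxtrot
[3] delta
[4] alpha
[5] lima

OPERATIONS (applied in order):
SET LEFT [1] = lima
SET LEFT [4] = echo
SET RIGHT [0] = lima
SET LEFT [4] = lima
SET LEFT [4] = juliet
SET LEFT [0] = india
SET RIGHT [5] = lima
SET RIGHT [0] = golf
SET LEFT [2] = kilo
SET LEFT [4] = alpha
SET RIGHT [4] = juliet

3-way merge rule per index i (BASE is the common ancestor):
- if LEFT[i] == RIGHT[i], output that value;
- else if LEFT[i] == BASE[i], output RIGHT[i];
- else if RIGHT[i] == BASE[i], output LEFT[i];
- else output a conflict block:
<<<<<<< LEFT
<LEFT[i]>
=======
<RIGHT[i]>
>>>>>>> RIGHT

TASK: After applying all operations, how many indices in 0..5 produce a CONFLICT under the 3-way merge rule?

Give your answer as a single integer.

Final LEFT:  [india, lima, kilo, delta, alpha, lima]
Final RIGHT: [golf, india, foxtrot, delta, juliet, lima]
i=0: BASE=lima L=india R=golf all differ -> CONFLICT
i=1: L=lima, R=india=BASE -> take LEFT -> lima
i=2: L=kilo, R=foxtrot=BASE -> take LEFT -> kilo
i=3: L=delta R=delta -> agree -> delta
i=4: L=alpha=BASE, R=juliet -> take RIGHT -> juliet
i=5: L=lima R=lima -> agree -> lima
Conflict count: 1

Answer: 1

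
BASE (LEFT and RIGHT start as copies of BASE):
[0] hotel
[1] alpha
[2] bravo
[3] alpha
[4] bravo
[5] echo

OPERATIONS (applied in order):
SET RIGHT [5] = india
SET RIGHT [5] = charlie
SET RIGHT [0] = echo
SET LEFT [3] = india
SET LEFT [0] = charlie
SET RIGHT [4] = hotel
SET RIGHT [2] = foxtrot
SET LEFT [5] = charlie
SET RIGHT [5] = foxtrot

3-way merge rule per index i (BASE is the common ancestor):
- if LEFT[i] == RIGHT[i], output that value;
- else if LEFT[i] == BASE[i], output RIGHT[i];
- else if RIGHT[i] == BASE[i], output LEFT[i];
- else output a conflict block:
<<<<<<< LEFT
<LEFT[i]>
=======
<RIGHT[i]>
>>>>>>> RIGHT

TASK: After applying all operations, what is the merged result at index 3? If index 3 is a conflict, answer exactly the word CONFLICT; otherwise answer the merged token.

Answer: india

Derivation:
Final LEFT:  [charlie, alpha, bravo, india, bravo, charlie]
Final RIGHT: [echo, alpha, foxtrot, alpha, hotel, foxtrot]
i=0: BASE=hotel L=charlie R=echo all differ -> CONFLICT
i=1: L=alpha R=alpha -> agree -> alpha
i=2: L=bravo=BASE, R=foxtrot -> take RIGHT -> foxtrot
i=3: L=india, R=alpha=BASE -> take LEFT -> india
i=4: L=bravo=BASE, R=hotel -> take RIGHT -> hotel
i=5: BASE=echo L=charlie R=foxtrot all differ -> CONFLICT
Index 3 -> india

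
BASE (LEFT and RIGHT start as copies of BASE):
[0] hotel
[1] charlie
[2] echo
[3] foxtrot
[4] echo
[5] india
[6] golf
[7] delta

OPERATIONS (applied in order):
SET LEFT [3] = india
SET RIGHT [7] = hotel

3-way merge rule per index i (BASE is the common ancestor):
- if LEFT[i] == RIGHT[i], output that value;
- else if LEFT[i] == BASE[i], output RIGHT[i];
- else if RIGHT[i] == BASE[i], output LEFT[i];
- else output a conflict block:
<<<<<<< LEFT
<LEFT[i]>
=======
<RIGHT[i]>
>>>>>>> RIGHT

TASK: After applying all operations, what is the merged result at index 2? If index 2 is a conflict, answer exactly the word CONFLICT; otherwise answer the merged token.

Answer: echo

Derivation:
Final LEFT:  [hotel, charlie, echo, india, echo, india, golf, delta]
Final RIGHT: [hotel, charlie, echo, foxtrot, echo, india, golf, hotel]
i=0: L=hotel R=hotel -> agree -> hotel
i=1: L=charlie R=charlie -> agree -> charlie
i=2: L=echo R=echo -> agree -> echo
i=3: L=india, R=foxtrot=BASE -> take LEFT -> india
i=4: L=echo R=echo -> agree -> echo
i=5: L=india R=india -> agree -> india
i=6: L=golf R=golf -> agree -> golf
i=7: L=delta=BASE, R=hotel -> take RIGHT -> hotel
Index 2 -> echo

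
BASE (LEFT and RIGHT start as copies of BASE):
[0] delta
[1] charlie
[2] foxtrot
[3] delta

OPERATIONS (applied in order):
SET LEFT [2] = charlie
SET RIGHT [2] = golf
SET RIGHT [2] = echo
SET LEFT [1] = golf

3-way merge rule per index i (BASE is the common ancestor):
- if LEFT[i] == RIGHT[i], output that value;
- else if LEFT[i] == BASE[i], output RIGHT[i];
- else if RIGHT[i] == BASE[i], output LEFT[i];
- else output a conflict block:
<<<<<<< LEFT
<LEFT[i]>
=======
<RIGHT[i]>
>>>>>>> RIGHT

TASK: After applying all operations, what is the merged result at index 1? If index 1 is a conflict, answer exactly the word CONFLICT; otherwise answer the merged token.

Answer: golf

Derivation:
Final LEFT:  [delta, golf, charlie, delta]
Final RIGHT: [delta, charlie, echo, delta]
i=0: L=delta R=delta -> agree -> delta
i=1: L=golf, R=charlie=BASE -> take LEFT -> golf
i=2: BASE=foxtrot L=charlie R=echo all differ -> CONFLICT
i=3: L=delta R=delta -> agree -> delta
Index 1 -> golf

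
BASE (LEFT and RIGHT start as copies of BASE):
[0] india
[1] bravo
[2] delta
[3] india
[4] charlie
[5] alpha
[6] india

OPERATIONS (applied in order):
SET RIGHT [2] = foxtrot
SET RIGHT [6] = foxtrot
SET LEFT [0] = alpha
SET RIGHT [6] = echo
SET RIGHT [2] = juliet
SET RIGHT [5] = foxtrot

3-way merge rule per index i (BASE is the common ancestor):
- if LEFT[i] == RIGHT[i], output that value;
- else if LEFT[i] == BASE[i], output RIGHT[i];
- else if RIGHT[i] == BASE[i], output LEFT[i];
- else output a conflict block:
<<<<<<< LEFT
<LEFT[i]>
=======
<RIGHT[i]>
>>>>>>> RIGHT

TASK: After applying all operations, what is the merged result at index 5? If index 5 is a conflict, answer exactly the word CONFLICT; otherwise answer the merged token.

Final LEFT:  [alpha, bravo, delta, india, charlie, alpha, india]
Final RIGHT: [india, bravo, juliet, india, charlie, foxtrot, echo]
i=0: L=alpha, R=india=BASE -> take LEFT -> alpha
i=1: L=bravo R=bravo -> agree -> bravo
i=2: L=delta=BASE, R=juliet -> take RIGHT -> juliet
i=3: L=india R=india -> agree -> india
i=4: L=charlie R=charlie -> agree -> charlie
i=5: L=alpha=BASE, R=foxtrot -> take RIGHT -> foxtrot
i=6: L=india=BASE, R=echo -> take RIGHT -> echo
Index 5 -> foxtrot

Answer: foxtrot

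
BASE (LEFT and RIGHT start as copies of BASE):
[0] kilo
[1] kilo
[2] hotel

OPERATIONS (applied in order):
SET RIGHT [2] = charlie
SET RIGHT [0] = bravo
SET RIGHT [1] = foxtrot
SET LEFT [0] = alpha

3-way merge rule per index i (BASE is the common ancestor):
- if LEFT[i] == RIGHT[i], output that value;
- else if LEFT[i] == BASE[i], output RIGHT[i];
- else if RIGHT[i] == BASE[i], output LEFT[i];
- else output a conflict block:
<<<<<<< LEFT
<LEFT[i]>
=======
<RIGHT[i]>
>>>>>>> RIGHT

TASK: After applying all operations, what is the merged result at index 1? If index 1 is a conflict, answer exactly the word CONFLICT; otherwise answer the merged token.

Answer: foxtrot

Derivation:
Final LEFT:  [alpha, kilo, hotel]
Final RIGHT: [bravo, foxtrot, charlie]
i=0: BASE=kilo L=alpha R=bravo all differ -> CONFLICT
i=1: L=kilo=BASE, R=foxtrot -> take RIGHT -> foxtrot
i=2: L=hotel=BASE, R=charlie -> take RIGHT -> charlie
Index 1 -> foxtrot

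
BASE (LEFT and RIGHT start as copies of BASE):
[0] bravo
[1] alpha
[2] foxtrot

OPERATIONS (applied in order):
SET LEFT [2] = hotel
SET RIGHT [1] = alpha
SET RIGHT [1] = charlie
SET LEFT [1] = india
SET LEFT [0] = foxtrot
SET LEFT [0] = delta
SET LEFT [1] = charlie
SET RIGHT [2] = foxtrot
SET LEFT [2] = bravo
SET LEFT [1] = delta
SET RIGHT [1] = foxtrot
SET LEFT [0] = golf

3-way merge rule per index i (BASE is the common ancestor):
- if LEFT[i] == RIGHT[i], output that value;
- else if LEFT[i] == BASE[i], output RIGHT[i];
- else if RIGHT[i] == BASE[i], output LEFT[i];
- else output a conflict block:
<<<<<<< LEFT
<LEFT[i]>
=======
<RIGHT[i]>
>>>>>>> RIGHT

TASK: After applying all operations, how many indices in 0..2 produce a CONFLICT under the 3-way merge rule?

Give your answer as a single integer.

Final LEFT:  [golf, delta, bravo]
Final RIGHT: [bravo, foxtrot, foxtrot]
i=0: L=golf, R=bravo=BASE -> take LEFT -> golf
i=1: BASE=alpha L=delta R=foxtrot all differ -> CONFLICT
i=2: L=bravo, R=foxtrot=BASE -> take LEFT -> bravo
Conflict count: 1

Answer: 1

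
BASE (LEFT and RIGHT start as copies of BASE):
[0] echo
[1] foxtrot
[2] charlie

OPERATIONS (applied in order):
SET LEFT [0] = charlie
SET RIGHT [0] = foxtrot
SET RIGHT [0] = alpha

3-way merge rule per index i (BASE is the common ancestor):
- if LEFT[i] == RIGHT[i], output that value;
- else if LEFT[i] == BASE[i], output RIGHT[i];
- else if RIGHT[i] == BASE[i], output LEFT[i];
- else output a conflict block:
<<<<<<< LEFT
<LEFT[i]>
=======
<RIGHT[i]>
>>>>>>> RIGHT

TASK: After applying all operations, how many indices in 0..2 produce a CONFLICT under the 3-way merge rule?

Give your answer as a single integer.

Answer: 1

Derivation:
Final LEFT:  [charlie, foxtrot, charlie]
Final RIGHT: [alpha, foxtrot, charlie]
i=0: BASE=echo L=charlie R=alpha all differ -> CONFLICT
i=1: L=foxtrot R=foxtrot -> agree -> foxtrot
i=2: L=charlie R=charlie -> agree -> charlie
Conflict count: 1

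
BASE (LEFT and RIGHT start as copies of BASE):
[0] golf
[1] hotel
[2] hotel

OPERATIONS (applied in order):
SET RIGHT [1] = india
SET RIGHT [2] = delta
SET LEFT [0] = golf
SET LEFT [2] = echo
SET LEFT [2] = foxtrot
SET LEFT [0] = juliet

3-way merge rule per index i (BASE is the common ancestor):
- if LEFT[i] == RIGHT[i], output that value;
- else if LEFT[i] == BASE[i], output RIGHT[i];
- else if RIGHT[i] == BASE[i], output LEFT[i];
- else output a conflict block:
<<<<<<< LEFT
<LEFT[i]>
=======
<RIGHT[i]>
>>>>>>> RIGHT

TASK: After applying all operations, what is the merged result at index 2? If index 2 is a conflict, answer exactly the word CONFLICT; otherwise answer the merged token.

Answer: CONFLICT

Derivation:
Final LEFT:  [juliet, hotel, foxtrot]
Final RIGHT: [golf, india, delta]
i=0: L=juliet, R=golf=BASE -> take LEFT -> juliet
i=1: L=hotel=BASE, R=india -> take RIGHT -> india
i=2: BASE=hotel L=foxtrot R=delta all differ -> CONFLICT
Index 2 -> CONFLICT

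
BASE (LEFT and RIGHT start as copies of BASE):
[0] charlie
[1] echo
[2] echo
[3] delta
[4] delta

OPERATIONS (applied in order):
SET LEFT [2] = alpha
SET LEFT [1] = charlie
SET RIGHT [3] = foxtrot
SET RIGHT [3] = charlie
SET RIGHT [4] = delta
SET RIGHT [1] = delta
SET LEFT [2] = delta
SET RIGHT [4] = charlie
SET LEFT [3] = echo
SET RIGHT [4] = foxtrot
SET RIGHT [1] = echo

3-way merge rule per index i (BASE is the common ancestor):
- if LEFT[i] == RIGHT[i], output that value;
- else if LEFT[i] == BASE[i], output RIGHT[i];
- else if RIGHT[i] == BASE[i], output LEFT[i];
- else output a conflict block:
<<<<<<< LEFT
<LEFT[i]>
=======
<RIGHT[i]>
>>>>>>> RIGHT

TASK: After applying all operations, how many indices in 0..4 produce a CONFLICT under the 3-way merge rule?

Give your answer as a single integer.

Answer: 1

Derivation:
Final LEFT:  [charlie, charlie, delta, echo, delta]
Final RIGHT: [charlie, echo, echo, charlie, foxtrot]
i=0: L=charlie R=charlie -> agree -> charlie
i=1: L=charlie, R=echo=BASE -> take LEFT -> charlie
i=2: L=delta, R=echo=BASE -> take LEFT -> delta
i=3: BASE=delta L=echo R=charlie all differ -> CONFLICT
i=4: L=delta=BASE, R=foxtrot -> take RIGHT -> foxtrot
Conflict count: 1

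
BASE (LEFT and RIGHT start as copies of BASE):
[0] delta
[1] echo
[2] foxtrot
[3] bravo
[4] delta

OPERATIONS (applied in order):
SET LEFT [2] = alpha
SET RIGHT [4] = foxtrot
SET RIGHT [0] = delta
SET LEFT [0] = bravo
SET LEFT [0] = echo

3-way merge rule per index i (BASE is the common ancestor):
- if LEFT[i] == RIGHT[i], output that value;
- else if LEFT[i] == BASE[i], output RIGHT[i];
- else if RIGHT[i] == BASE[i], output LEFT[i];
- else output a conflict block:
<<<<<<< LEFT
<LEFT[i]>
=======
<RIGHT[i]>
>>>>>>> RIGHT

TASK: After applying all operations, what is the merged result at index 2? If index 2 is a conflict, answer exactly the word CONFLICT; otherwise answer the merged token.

Answer: alpha

Derivation:
Final LEFT:  [echo, echo, alpha, bravo, delta]
Final RIGHT: [delta, echo, foxtrot, bravo, foxtrot]
i=0: L=echo, R=delta=BASE -> take LEFT -> echo
i=1: L=echo R=echo -> agree -> echo
i=2: L=alpha, R=foxtrot=BASE -> take LEFT -> alpha
i=3: L=bravo R=bravo -> agree -> bravo
i=4: L=delta=BASE, R=foxtrot -> take RIGHT -> foxtrot
Index 2 -> alpha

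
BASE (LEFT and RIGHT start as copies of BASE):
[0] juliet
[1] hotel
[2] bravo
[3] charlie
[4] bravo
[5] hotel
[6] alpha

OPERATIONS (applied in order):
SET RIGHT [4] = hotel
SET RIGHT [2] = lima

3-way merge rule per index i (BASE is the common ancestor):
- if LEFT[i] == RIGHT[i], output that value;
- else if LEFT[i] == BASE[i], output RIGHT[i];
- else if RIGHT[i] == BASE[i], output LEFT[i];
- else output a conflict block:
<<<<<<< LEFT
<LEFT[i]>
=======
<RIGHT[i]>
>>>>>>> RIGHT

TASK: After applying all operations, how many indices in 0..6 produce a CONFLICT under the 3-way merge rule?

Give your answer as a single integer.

Final LEFT:  [juliet, hotel, bravo, charlie, bravo, hotel, alpha]
Final RIGHT: [juliet, hotel, lima, charlie, hotel, hotel, alpha]
i=0: L=juliet R=juliet -> agree -> juliet
i=1: L=hotel R=hotel -> agree -> hotel
i=2: L=bravo=BASE, R=lima -> take RIGHT -> lima
i=3: L=charlie R=charlie -> agree -> charlie
i=4: L=bravo=BASE, R=hotel -> take RIGHT -> hotel
i=5: L=hotel R=hotel -> agree -> hotel
i=6: L=alpha R=alpha -> agree -> alpha
Conflict count: 0

Answer: 0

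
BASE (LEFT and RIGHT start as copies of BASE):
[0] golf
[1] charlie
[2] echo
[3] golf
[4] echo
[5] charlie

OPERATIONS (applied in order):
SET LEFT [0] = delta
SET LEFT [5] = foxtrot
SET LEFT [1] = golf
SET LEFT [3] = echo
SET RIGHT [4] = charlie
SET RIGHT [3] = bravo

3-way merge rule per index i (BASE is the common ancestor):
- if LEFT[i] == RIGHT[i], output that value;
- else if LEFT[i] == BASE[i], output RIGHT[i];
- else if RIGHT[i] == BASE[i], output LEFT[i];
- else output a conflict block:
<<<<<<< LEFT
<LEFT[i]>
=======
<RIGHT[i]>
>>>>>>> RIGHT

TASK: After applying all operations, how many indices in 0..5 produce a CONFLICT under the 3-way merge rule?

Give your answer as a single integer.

Answer: 1

Derivation:
Final LEFT:  [delta, golf, echo, echo, echo, foxtrot]
Final RIGHT: [golf, charlie, echo, bravo, charlie, charlie]
i=0: L=delta, R=golf=BASE -> take LEFT -> delta
i=1: L=golf, R=charlie=BASE -> take LEFT -> golf
i=2: L=echo R=echo -> agree -> echo
i=3: BASE=golf L=echo R=bravo all differ -> CONFLICT
i=4: L=echo=BASE, R=charlie -> take RIGHT -> charlie
i=5: L=foxtrot, R=charlie=BASE -> take LEFT -> foxtrot
Conflict count: 1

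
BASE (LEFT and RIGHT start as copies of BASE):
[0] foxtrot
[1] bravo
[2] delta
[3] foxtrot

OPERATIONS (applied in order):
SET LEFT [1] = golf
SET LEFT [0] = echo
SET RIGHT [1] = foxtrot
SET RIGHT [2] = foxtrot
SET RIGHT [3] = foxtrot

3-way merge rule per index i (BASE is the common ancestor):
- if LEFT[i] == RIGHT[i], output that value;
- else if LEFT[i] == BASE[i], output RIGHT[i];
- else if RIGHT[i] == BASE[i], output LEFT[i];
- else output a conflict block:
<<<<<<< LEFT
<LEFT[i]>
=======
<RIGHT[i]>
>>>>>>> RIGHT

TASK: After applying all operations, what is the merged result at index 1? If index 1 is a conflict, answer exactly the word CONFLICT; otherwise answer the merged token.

Final LEFT:  [echo, golf, delta, foxtrot]
Final RIGHT: [foxtrot, foxtrot, foxtrot, foxtrot]
i=0: L=echo, R=foxtrot=BASE -> take LEFT -> echo
i=1: BASE=bravo L=golf R=foxtrot all differ -> CONFLICT
i=2: L=delta=BASE, R=foxtrot -> take RIGHT -> foxtrot
i=3: L=foxtrot R=foxtrot -> agree -> foxtrot
Index 1 -> CONFLICT

Answer: CONFLICT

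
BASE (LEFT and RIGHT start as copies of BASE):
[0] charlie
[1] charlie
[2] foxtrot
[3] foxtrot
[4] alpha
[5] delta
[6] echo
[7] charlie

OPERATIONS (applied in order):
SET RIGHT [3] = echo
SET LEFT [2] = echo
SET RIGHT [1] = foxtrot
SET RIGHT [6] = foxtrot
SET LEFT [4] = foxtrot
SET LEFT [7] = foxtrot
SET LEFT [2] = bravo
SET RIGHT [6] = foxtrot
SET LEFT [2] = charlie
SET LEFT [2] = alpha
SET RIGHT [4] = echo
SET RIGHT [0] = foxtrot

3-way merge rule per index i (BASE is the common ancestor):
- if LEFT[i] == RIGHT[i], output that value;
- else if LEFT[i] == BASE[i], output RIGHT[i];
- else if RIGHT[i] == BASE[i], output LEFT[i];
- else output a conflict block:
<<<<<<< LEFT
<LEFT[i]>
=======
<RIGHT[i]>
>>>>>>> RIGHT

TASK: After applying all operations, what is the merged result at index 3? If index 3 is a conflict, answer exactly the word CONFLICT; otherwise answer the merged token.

Answer: echo

Derivation:
Final LEFT:  [charlie, charlie, alpha, foxtrot, foxtrot, delta, echo, foxtrot]
Final RIGHT: [foxtrot, foxtrot, foxtrot, echo, echo, delta, foxtrot, charlie]
i=0: L=charlie=BASE, R=foxtrot -> take RIGHT -> foxtrot
i=1: L=charlie=BASE, R=foxtrot -> take RIGHT -> foxtrot
i=2: L=alpha, R=foxtrot=BASE -> take LEFT -> alpha
i=3: L=foxtrot=BASE, R=echo -> take RIGHT -> echo
i=4: BASE=alpha L=foxtrot R=echo all differ -> CONFLICT
i=5: L=delta R=delta -> agree -> delta
i=6: L=echo=BASE, R=foxtrot -> take RIGHT -> foxtrot
i=7: L=foxtrot, R=charlie=BASE -> take LEFT -> foxtrot
Index 3 -> echo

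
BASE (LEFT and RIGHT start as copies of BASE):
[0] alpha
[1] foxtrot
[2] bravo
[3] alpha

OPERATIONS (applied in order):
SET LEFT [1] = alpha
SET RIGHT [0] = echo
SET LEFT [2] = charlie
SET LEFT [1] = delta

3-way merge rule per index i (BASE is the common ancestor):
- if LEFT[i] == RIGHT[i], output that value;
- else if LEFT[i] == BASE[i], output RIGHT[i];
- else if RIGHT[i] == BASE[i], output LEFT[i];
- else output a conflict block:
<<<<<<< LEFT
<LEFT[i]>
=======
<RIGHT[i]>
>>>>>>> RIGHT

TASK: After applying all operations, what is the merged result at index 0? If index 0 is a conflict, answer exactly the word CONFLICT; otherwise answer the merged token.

Answer: echo

Derivation:
Final LEFT:  [alpha, delta, charlie, alpha]
Final RIGHT: [echo, foxtrot, bravo, alpha]
i=0: L=alpha=BASE, R=echo -> take RIGHT -> echo
i=1: L=delta, R=foxtrot=BASE -> take LEFT -> delta
i=2: L=charlie, R=bravo=BASE -> take LEFT -> charlie
i=3: L=alpha R=alpha -> agree -> alpha
Index 0 -> echo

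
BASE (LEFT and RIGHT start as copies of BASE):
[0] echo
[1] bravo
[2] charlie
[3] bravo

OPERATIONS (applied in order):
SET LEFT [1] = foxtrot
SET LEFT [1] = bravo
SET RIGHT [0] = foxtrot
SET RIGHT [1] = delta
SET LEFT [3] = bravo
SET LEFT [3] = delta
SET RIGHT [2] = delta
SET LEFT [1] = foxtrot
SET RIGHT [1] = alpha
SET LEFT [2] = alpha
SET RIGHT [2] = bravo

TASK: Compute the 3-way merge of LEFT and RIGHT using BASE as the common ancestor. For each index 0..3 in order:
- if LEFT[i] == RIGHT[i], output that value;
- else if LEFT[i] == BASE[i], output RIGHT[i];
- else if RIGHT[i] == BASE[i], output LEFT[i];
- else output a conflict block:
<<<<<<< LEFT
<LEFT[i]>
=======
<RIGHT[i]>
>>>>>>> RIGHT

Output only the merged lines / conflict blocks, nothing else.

Answer: foxtrot
<<<<<<< LEFT
foxtrot
=======
alpha
>>>>>>> RIGHT
<<<<<<< LEFT
alpha
=======
bravo
>>>>>>> RIGHT
delta

Derivation:
Final LEFT:  [echo, foxtrot, alpha, delta]
Final RIGHT: [foxtrot, alpha, bravo, bravo]
i=0: L=echo=BASE, R=foxtrot -> take RIGHT -> foxtrot
i=1: BASE=bravo L=foxtrot R=alpha all differ -> CONFLICT
i=2: BASE=charlie L=alpha R=bravo all differ -> CONFLICT
i=3: L=delta, R=bravo=BASE -> take LEFT -> delta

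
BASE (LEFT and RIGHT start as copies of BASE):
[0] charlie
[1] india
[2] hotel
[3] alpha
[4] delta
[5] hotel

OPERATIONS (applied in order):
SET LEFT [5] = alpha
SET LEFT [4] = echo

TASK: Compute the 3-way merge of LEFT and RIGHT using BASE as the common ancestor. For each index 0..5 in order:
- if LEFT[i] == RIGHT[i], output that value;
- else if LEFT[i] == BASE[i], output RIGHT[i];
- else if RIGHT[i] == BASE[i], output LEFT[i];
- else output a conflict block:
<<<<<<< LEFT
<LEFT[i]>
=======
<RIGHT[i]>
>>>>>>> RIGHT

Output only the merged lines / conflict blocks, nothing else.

Final LEFT:  [charlie, india, hotel, alpha, echo, alpha]
Final RIGHT: [charlie, india, hotel, alpha, delta, hotel]
i=0: L=charlie R=charlie -> agree -> charlie
i=1: L=india R=india -> agree -> india
i=2: L=hotel R=hotel -> agree -> hotel
i=3: L=alpha R=alpha -> agree -> alpha
i=4: L=echo, R=delta=BASE -> take LEFT -> echo
i=5: L=alpha, R=hotel=BASE -> take LEFT -> alpha

Answer: charlie
india
hotel
alpha
echo
alpha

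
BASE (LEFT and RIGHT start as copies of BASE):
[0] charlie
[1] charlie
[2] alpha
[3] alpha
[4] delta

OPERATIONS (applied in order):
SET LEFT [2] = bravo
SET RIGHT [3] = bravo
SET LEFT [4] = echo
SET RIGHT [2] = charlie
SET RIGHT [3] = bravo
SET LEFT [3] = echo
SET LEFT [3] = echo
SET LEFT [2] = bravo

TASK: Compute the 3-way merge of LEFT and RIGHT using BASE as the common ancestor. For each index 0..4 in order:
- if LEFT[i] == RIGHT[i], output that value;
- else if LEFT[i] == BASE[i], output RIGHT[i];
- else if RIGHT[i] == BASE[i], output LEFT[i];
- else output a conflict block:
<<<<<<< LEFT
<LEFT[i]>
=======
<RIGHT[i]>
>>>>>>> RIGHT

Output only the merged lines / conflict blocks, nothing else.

Answer: charlie
charlie
<<<<<<< LEFT
bravo
=======
charlie
>>>>>>> RIGHT
<<<<<<< LEFT
echo
=======
bravo
>>>>>>> RIGHT
echo

Derivation:
Final LEFT:  [charlie, charlie, bravo, echo, echo]
Final RIGHT: [charlie, charlie, charlie, bravo, delta]
i=0: L=charlie R=charlie -> agree -> charlie
i=1: L=charlie R=charlie -> agree -> charlie
i=2: BASE=alpha L=bravo R=charlie all differ -> CONFLICT
i=3: BASE=alpha L=echo R=bravo all differ -> CONFLICT
i=4: L=echo, R=delta=BASE -> take LEFT -> echo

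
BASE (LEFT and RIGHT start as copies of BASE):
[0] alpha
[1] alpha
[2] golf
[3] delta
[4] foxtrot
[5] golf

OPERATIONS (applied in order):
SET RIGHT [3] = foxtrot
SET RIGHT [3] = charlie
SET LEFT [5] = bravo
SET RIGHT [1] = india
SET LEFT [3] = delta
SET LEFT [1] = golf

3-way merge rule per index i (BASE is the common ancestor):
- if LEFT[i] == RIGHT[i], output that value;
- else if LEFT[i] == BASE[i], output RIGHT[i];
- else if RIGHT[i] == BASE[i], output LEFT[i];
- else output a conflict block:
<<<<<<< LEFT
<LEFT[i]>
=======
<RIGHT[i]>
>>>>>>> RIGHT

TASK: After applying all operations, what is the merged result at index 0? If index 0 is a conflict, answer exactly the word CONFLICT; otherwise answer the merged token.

Answer: alpha

Derivation:
Final LEFT:  [alpha, golf, golf, delta, foxtrot, bravo]
Final RIGHT: [alpha, india, golf, charlie, foxtrot, golf]
i=0: L=alpha R=alpha -> agree -> alpha
i=1: BASE=alpha L=golf R=india all differ -> CONFLICT
i=2: L=golf R=golf -> agree -> golf
i=3: L=delta=BASE, R=charlie -> take RIGHT -> charlie
i=4: L=foxtrot R=foxtrot -> agree -> foxtrot
i=5: L=bravo, R=golf=BASE -> take LEFT -> bravo
Index 0 -> alpha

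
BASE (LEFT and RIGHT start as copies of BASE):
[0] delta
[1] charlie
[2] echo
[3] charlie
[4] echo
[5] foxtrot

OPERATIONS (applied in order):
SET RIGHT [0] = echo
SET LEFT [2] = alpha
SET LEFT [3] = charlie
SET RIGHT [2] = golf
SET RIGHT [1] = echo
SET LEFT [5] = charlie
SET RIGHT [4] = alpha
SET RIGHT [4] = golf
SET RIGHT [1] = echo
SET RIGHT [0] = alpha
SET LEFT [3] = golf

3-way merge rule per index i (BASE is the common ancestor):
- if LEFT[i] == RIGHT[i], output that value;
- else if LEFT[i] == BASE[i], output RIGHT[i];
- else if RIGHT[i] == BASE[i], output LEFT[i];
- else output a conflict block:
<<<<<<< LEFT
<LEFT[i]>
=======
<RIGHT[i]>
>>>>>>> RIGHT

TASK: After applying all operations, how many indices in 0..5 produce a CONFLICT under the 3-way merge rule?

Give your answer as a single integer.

Answer: 1

Derivation:
Final LEFT:  [delta, charlie, alpha, golf, echo, charlie]
Final RIGHT: [alpha, echo, golf, charlie, golf, foxtrot]
i=0: L=delta=BASE, R=alpha -> take RIGHT -> alpha
i=1: L=charlie=BASE, R=echo -> take RIGHT -> echo
i=2: BASE=echo L=alpha R=golf all differ -> CONFLICT
i=3: L=golf, R=charlie=BASE -> take LEFT -> golf
i=4: L=echo=BASE, R=golf -> take RIGHT -> golf
i=5: L=charlie, R=foxtrot=BASE -> take LEFT -> charlie
Conflict count: 1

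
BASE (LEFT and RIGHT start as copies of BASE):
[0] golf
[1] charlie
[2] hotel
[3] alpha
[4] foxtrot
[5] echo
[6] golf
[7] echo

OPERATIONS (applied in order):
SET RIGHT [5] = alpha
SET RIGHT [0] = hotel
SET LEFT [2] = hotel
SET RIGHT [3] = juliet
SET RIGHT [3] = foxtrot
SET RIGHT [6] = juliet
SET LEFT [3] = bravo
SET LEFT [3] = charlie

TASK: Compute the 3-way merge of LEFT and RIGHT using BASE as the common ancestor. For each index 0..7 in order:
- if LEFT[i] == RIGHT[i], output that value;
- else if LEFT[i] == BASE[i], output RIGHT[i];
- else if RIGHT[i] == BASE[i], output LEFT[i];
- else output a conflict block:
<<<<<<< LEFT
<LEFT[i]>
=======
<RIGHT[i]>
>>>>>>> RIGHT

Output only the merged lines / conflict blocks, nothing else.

Answer: hotel
charlie
hotel
<<<<<<< LEFT
charlie
=======
foxtrot
>>>>>>> RIGHT
foxtrot
alpha
juliet
echo

Derivation:
Final LEFT:  [golf, charlie, hotel, charlie, foxtrot, echo, golf, echo]
Final RIGHT: [hotel, charlie, hotel, foxtrot, foxtrot, alpha, juliet, echo]
i=0: L=golf=BASE, R=hotel -> take RIGHT -> hotel
i=1: L=charlie R=charlie -> agree -> charlie
i=2: L=hotel R=hotel -> agree -> hotel
i=3: BASE=alpha L=charlie R=foxtrot all differ -> CONFLICT
i=4: L=foxtrot R=foxtrot -> agree -> foxtrot
i=5: L=echo=BASE, R=alpha -> take RIGHT -> alpha
i=6: L=golf=BASE, R=juliet -> take RIGHT -> juliet
i=7: L=echo R=echo -> agree -> echo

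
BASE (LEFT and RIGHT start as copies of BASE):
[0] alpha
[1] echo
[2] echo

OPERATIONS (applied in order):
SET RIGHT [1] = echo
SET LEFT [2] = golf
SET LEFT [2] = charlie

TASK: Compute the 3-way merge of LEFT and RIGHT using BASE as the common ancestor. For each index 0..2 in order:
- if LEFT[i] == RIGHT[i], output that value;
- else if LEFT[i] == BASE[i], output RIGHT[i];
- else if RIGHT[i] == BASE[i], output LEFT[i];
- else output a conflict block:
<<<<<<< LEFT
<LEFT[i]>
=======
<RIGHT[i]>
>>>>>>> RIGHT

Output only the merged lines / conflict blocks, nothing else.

Final LEFT:  [alpha, echo, charlie]
Final RIGHT: [alpha, echo, echo]
i=0: L=alpha R=alpha -> agree -> alpha
i=1: L=echo R=echo -> agree -> echo
i=2: L=charlie, R=echo=BASE -> take LEFT -> charlie

Answer: alpha
echo
charlie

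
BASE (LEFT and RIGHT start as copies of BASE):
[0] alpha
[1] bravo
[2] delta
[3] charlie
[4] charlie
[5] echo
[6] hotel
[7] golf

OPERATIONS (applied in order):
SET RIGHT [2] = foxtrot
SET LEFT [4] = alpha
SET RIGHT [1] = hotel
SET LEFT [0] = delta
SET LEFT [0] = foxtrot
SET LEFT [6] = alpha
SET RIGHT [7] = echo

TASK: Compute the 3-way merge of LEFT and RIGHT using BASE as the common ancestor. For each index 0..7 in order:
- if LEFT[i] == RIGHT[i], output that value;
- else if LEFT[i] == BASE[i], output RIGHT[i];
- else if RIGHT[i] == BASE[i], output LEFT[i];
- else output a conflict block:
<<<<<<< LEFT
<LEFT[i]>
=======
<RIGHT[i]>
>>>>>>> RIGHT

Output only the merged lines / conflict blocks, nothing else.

Final LEFT:  [foxtrot, bravo, delta, charlie, alpha, echo, alpha, golf]
Final RIGHT: [alpha, hotel, foxtrot, charlie, charlie, echo, hotel, echo]
i=0: L=foxtrot, R=alpha=BASE -> take LEFT -> foxtrot
i=1: L=bravo=BASE, R=hotel -> take RIGHT -> hotel
i=2: L=delta=BASE, R=foxtrot -> take RIGHT -> foxtrot
i=3: L=charlie R=charlie -> agree -> charlie
i=4: L=alpha, R=charlie=BASE -> take LEFT -> alpha
i=5: L=echo R=echo -> agree -> echo
i=6: L=alpha, R=hotel=BASE -> take LEFT -> alpha
i=7: L=golf=BASE, R=echo -> take RIGHT -> echo

Answer: foxtrot
hotel
foxtrot
charlie
alpha
echo
alpha
echo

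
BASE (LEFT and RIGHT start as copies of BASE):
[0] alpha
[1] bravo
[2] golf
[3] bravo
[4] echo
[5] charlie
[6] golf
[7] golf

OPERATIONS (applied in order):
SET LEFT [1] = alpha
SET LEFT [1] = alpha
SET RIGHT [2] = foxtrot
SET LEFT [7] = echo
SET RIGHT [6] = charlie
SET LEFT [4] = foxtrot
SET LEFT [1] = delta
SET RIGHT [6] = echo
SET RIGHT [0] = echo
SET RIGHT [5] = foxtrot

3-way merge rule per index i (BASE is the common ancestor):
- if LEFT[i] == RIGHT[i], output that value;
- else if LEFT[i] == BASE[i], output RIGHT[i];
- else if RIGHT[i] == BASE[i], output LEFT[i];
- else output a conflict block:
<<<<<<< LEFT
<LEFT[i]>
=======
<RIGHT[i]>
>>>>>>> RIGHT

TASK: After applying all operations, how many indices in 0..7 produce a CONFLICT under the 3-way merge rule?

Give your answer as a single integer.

Answer: 0

Derivation:
Final LEFT:  [alpha, delta, golf, bravo, foxtrot, charlie, golf, echo]
Final RIGHT: [echo, bravo, foxtrot, bravo, echo, foxtrot, echo, golf]
i=0: L=alpha=BASE, R=echo -> take RIGHT -> echo
i=1: L=delta, R=bravo=BASE -> take LEFT -> delta
i=2: L=golf=BASE, R=foxtrot -> take RIGHT -> foxtrot
i=3: L=bravo R=bravo -> agree -> bravo
i=4: L=foxtrot, R=echo=BASE -> take LEFT -> foxtrot
i=5: L=charlie=BASE, R=foxtrot -> take RIGHT -> foxtrot
i=6: L=golf=BASE, R=echo -> take RIGHT -> echo
i=7: L=echo, R=golf=BASE -> take LEFT -> echo
Conflict count: 0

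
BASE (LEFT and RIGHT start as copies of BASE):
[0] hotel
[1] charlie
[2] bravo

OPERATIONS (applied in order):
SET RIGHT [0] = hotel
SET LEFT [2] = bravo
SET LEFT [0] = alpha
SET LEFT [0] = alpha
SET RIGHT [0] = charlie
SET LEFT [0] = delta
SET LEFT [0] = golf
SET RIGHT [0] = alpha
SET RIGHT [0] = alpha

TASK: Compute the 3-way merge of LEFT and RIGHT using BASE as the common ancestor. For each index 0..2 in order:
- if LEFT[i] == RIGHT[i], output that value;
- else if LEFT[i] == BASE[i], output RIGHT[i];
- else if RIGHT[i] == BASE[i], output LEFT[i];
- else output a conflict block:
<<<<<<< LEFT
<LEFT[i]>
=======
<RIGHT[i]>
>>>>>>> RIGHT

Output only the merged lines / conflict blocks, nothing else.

Final LEFT:  [golf, charlie, bravo]
Final RIGHT: [alpha, charlie, bravo]
i=0: BASE=hotel L=golf R=alpha all differ -> CONFLICT
i=1: L=charlie R=charlie -> agree -> charlie
i=2: L=bravo R=bravo -> agree -> bravo

Answer: <<<<<<< LEFT
golf
=======
alpha
>>>>>>> RIGHT
charlie
bravo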